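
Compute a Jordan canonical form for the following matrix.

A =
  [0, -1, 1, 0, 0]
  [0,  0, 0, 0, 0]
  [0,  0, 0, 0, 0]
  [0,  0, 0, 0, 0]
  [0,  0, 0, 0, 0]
J_2(0) ⊕ J_1(0) ⊕ J_1(0) ⊕ J_1(0)

The characteristic polynomial is
  det(x·I − A) = x^5

Eigenvalues and multiplicities (the geometric multiplicity of λ is n − rank(A − λI), which equals the number of Jordan blocks for λ):
  λ = 0: algebraic multiplicity = 5, geometric multiplicity = 4

Determining the block sizes for each eigenvalue:
  λ = 0: 4 blocks summing to 5 forces exactly one block of size 2 and the rest size 1 → block sizes [2, 1, 1, 1]

Assembling the blocks gives a Jordan form
J =
  [0, 1, 0, 0, 0]
  [0, 0, 0, 0, 0]
  [0, 0, 0, 0, 0]
  [0, 0, 0, 0, 0]
  [0, 0, 0, 0, 0]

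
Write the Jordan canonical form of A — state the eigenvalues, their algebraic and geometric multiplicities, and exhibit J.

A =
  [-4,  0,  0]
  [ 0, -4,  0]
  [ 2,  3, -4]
J_2(-4) ⊕ J_1(-4)

The characteristic polynomial is
  det(x·I − A) = x^3 + 12*x^2 + 48*x + 64 = (x + 4)^3

Eigenvalues and multiplicities (the geometric multiplicity of λ is n − rank(A − λI), which equals the number of Jordan blocks for λ):
  λ = -4: algebraic multiplicity = 3, geometric multiplicity = 2

Determining the block sizes for each eigenvalue:
  λ = -4: 2 blocks summing to 3 forces exactly one block of size 2 and the rest size 1 → block sizes [2, 1]

Assembling the blocks gives a Jordan form
J =
  [-4,  1,  0]
  [ 0, -4,  0]
  [ 0,  0, -4]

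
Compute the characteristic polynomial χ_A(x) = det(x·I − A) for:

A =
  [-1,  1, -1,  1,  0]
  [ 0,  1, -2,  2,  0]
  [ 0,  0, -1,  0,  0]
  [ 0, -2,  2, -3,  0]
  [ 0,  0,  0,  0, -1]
x^5 + 5*x^4 + 10*x^3 + 10*x^2 + 5*x + 1

Expanding det(x·I − A) (e.g. by cofactor expansion or by noting that A is similar to its Jordan form J, which has the same characteristic polynomial as A) gives
  χ_A(x) = x^5 + 5*x^4 + 10*x^3 + 10*x^2 + 5*x + 1
which factors as (x + 1)^5. The eigenvalues (with algebraic multiplicities) are λ = -1 with multiplicity 5.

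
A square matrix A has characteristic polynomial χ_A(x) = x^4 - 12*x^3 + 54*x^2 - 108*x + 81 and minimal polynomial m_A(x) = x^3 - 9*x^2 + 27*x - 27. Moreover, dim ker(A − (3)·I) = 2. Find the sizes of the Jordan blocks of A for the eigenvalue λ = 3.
Block sizes for λ = 3: [3, 1]

Step 1 — from the characteristic polynomial, algebraic multiplicity of λ = 3 is 4. From dim ker(A − (3)·I) = 2, there are exactly 2 Jordan blocks for λ = 3.
Step 2 — from the minimal polynomial, the factor (x − 3)^3 tells us the largest block for λ = 3 has size 3.
Step 3 — with total size 4, 2 blocks, and largest block 3, the block sizes (in nonincreasing order) are [3, 1].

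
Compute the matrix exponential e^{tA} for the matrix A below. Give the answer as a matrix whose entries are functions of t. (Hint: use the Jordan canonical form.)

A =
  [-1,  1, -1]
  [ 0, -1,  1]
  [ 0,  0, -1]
e^{tA} =
  [exp(-t), t*exp(-t), t^2*exp(-t)/2 - t*exp(-t)]
  [0, exp(-t), t*exp(-t)]
  [0, 0, exp(-t)]

Strategy: write A = P · J · P⁻¹ where J is a Jordan canonical form, so e^{tA} = P · e^{tJ} · P⁻¹, and e^{tJ} can be computed block-by-block.

A has Jordan form
J =
  [-1,  1,  0]
  [ 0, -1,  1]
  [ 0,  0, -1]
(up to reordering of blocks).

Per-block formulas:
  For a 3×3 Jordan block J_3(-1): exp(t · J_3(-1)) = e^(-1t)·(I + t·N + (t^2/2)·N^2), where N is the 3×3 nilpotent shift.

After assembling e^{tJ} and conjugating by P, we get:

e^{tA} =
  [exp(-t), t*exp(-t), t^2*exp(-t)/2 - t*exp(-t)]
  [0, exp(-t), t*exp(-t)]
  [0, 0, exp(-t)]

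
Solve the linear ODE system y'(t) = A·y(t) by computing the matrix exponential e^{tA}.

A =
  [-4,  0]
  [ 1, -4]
e^{tA} =
  [exp(-4*t), 0]
  [t*exp(-4*t), exp(-4*t)]

Strategy: write A = P · J · P⁻¹ where J is a Jordan canonical form, so e^{tA} = P · e^{tJ} · P⁻¹, and e^{tJ} can be computed block-by-block.

A has Jordan form
J =
  [-4,  1]
  [ 0, -4]
(up to reordering of blocks).

Per-block formulas:
  For a 2×2 Jordan block J_2(-4): exp(t · J_2(-4)) = e^(-4t)·(I + t·N), where N is the 2×2 nilpotent shift.

After assembling e^{tJ} and conjugating by P, we get:

e^{tA} =
  [exp(-4*t), 0]
  [t*exp(-4*t), exp(-4*t)]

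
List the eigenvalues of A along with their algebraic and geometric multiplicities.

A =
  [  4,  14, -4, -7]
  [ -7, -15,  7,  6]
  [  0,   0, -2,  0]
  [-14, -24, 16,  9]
λ = -3: alg = 2, geom = 1; λ = -2: alg = 1, geom = 1; λ = 4: alg = 1, geom = 1

Step 1 — factor the characteristic polynomial to read off the algebraic multiplicities:
  χ_A(x) = (x - 4)*(x + 2)*(x + 3)^2

Step 2 — compute geometric multiplicities via the rank-nullity identity g(λ) = n − rank(A − λI):
  rank(A − (-3)·I) = 3, so dim ker(A − (-3)·I) = n − 3 = 1
  rank(A − (-2)·I) = 3, so dim ker(A − (-2)·I) = n − 3 = 1
  rank(A − (4)·I) = 3, so dim ker(A − (4)·I) = n − 3 = 1

Summary:
  λ = -3: algebraic multiplicity = 2, geometric multiplicity = 1
  λ = -2: algebraic multiplicity = 1, geometric multiplicity = 1
  λ = 4: algebraic multiplicity = 1, geometric multiplicity = 1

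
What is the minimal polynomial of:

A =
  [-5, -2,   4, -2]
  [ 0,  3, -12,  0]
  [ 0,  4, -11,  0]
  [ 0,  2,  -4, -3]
x^2 + 8*x + 15

The characteristic polynomial is χ_A(x) = (x + 3)^2*(x + 5)^2, so the eigenvalues are known. The minimal polynomial is
  m_A(x) = Π_λ (x − λ)^{k_λ}
where k_λ is the size of the *largest* Jordan block for λ (equivalently, the smallest k with (A − λI)^k v = 0 for every generalised eigenvector v of λ).

  λ = -5: largest Jordan block has size 1, contributing (x + 5)
  λ = -3: largest Jordan block has size 1, contributing (x + 3)

So m_A(x) = (x + 3)*(x + 5) = x^2 + 8*x + 15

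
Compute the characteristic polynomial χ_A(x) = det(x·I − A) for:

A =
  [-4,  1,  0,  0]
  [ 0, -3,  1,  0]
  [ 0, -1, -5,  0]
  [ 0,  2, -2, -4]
x^4 + 16*x^3 + 96*x^2 + 256*x + 256

Expanding det(x·I − A) (e.g. by cofactor expansion or by noting that A is similar to its Jordan form J, which has the same characteristic polynomial as A) gives
  χ_A(x) = x^4 + 16*x^3 + 96*x^2 + 256*x + 256
which factors as (x + 4)^4. The eigenvalues (with algebraic multiplicities) are λ = -4 with multiplicity 4.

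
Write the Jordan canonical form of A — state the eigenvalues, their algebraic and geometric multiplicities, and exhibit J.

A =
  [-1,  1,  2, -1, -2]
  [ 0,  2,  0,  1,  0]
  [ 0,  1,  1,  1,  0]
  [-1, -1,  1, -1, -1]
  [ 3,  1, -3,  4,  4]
J_3(1) ⊕ J_1(1) ⊕ J_1(1)

The characteristic polynomial is
  det(x·I − A) = x^5 - 5*x^4 + 10*x^3 - 10*x^2 + 5*x - 1 = (x - 1)^5

Eigenvalues and multiplicities (the geometric multiplicity of λ is n − rank(A − λI), which equals the number of Jordan blocks for λ):
  λ = 1: algebraic multiplicity = 5, geometric multiplicity = 3

Determining the block sizes for each eigenvalue:
  λ = 1: with am = 5 and gm = 3, the partition is not yet determined (e.g. several partitions of 5 into 3 parts exist). Let N = A − (1)·I. Computing rank(N^1) = 2, rank(N^2) = 1, rank(N^3) = 0; the number of blocks of size ≥ j is rank(N^{j−1}) − rank(N^j), giving [3, 1, 1]. So we have 1 block(s) of size 3, 2 block(s) of size 1 → block sizes [3, 1, 1]

Assembling the blocks gives a Jordan form
J =
  [1, 1, 0, 0, 0]
  [0, 1, 1, 0, 0]
  [0, 0, 1, 0, 0]
  [0, 0, 0, 1, 0]
  [0, 0, 0, 0, 1]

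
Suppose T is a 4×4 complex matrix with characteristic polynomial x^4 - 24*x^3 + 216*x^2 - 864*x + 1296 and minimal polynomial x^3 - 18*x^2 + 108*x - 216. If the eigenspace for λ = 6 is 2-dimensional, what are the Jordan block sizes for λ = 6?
Block sizes for λ = 6: [3, 1]

Step 1 — from the characteristic polynomial, algebraic multiplicity of λ = 6 is 4. From dim ker(T − (6)·I) = 2, there are exactly 2 Jordan blocks for λ = 6.
Step 2 — from the minimal polynomial, the factor (x − 6)^3 tells us the largest block for λ = 6 has size 3.
Step 3 — with total size 4, 2 blocks, and largest block 3, the block sizes (in nonincreasing order) are [3, 1].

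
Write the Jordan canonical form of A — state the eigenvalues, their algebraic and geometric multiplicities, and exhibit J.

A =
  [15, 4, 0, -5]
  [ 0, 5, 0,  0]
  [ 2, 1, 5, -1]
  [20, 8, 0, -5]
J_2(5) ⊕ J_2(5)

The characteristic polynomial is
  det(x·I − A) = x^4 - 20*x^3 + 150*x^2 - 500*x + 625 = (x - 5)^4

Eigenvalues and multiplicities (the geometric multiplicity of λ is n − rank(A − λI), which equals the number of Jordan blocks for λ):
  λ = 5: algebraic multiplicity = 4, geometric multiplicity = 2

Determining the block sizes for each eigenvalue:
  λ = 5: with am = 4 and gm = 2, the partition is not yet determined (e.g. several partitions of 4 into 2 parts exist). Let N = A − (5)·I. Computing rank(N^1) = 2, rank(N^2) = 0; the number of blocks of size ≥ j is rank(N^{j−1}) − rank(N^j), giving [2, 2]. So we have 2 block(s) of size 2 → block sizes [2, 2]

Assembling the blocks gives a Jordan form
J =
  [5, 1, 0, 0]
  [0, 5, 0, 0]
  [0, 0, 5, 1]
  [0, 0, 0, 5]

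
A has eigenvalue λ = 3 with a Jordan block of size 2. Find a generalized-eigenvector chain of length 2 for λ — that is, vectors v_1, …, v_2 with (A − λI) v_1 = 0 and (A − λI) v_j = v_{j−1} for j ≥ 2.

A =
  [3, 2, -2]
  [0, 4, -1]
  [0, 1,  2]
A Jordan chain for λ = 3 of length 2:
v_1 = (2, 1, 1)ᵀ
v_2 = (0, 1, 0)ᵀ

Let N = A − (3)·I. We want v_2 with N^2 v_2 = 0 but N^1 v_2 ≠ 0; then v_{j-1} := N · v_j for j = 2, …, 2.

Pick v_2 = (0, 1, 0)ᵀ.
Then v_1 = N · v_2 = (2, 1, 1)ᵀ.

Sanity check: (A − (3)·I) v_1 = (0, 0, 0)ᵀ = 0. ✓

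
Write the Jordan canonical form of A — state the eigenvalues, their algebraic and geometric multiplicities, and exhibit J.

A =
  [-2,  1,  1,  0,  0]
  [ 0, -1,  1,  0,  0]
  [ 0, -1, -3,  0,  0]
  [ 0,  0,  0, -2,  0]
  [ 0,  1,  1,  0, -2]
J_2(-2) ⊕ J_1(-2) ⊕ J_1(-2) ⊕ J_1(-2)

The characteristic polynomial is
  det(x·I − A) = x^5 + 10*x^4 + 40*x^3 + 80*x^2 + 80*x + 32 = (x + 2)^5

Eigenvalues and multiplicities (the geometric multiplicity of λ is n − rank(A − λI), which equals the number of Jordan blocks for λ):
  λ = -2: algebraic multiplicity = 5, geometric multiplicity = 4

Determining the block sizes for each eigenvalue:
  λ = -2: 4 blocks summing to 5 forces exactly one block of size 2 and the rest size 1 → block sizes [2, 1, 1, 1]

Assembling the blocks gives a Jordan form
J =
  [-2,  1,  0,  0,  0]
  [ 0, -2,  0,  0,  0]
  [ 0,  0, -2,  0,  0]
  [ 0,  0,  0, -2,  0]
  [ 0,  0,  0,  0, -2]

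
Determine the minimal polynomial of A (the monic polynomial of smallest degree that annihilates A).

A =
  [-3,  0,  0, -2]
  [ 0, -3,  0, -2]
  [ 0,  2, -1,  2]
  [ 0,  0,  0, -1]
x^2 + 4*x + 3

The characteristic polynomial is χ_A(x) = (x + 1)^2*(x + 3)^2, so the eigenvalues are known. The minimal polynomial is
  m_A(x) = Π_λ (x − λ)^{k_λ}
where k_λ is the size of the *largest* Jordan block for λ (equivalently, the smallest k with (A − λI)^k v = 0 for every generalised eigenvector v of λ).

  λ = -3: largest Jordan block has size 1, contributing (x + 3)
  λ = -1: largest Jordan block has size 1, contributing (x + 1)

So m_A(x) = (x + 1)*(x + 3) = x^2 + 4*x + 3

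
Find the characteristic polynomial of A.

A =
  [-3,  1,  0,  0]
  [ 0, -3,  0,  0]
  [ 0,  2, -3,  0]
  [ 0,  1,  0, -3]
x^4 + 12*x^3 + 54*x^2 + 108*x + 81

Expanding det(x·I − A) (e.g. by cofactor expansion or by noting that A is similar to its Jordan form J, which has the same characteristic polynomial as A) gives
  χ_A(x) = x^4 + 12*x^3 + 54*x^2 + 108*x + 81
which factors as (x + 3)^4. The eigenvalues (with algebraic multiplicities) are λ = -3 with multiplicity 4.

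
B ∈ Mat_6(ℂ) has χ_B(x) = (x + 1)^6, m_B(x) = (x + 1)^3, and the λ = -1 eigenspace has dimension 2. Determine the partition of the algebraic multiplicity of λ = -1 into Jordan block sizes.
Block sizes for λ = -1: [3, 3]

Step 1 — from the characteristic polynomial, algebraic multiplicity of λ = -1 is 6. From dim ker(B − (-1)·I) = 2, there are exactly 2 Jordan blocks for λ = -1.
Step 2 — from the minimal polynomial, the factor (x + 1)^3 tells us the largest block for λ = -1 has size 3.
Step 3 — with total size 6, 2 blocks, and largest block 3, the block sizes (in nonincreasing order) are [3, 3].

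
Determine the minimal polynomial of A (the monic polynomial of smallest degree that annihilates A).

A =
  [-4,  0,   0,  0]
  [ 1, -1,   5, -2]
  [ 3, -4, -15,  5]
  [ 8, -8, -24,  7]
x^4 + 13*x^3 + 63*x^2 + 135*x + 108

The characteristic polynomial is χ_A(x) = (x + 3)^3*(x + 4), so the eigenvalues are known. The minimal polynomial is
  m_A(x) = Π_λ (x − λ)^{k_λ}
where k_λ is the size of the *largest* Jordan block for λ (equivalently, the smallest k with (A − λI)^k v = 0 for every generalised eigenvector v of λ).

  λ = -4: largest Jordan block has size 1, contributing (x + 4)
  λ = -3: largest Jordan block has size 3, contributing (x + 3)^3

So m_A(x) = (x + 3)^3*(x + 4) = x^4 + 13*x^3 + 63*x^2 + 135*x + 108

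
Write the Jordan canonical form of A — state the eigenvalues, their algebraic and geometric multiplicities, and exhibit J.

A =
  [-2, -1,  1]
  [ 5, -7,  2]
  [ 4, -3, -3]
J_3(-4)

The characteristic polynomial is
  det(x·I − A) = x^3 + 12*x^2 + 48*x + 64 = (x + 4)^3

Eigenvalues and multiplicities (the geometric multiplicity of λ is n − rank(A − λI), which equals the number of Jordan blocks for λ):
  λ = -4: algebraic multiplicity = 3, geometric multiplicity = 1

Determining the block sizes for each eigenvalue:
  λ = -4: one block (gm = 1), so the single block has size am = 3 → block sizes [3]

Assembling the blocks gives a Jordan form
J =
  [-4,  1,  0]
  [ 0, -4,  1]
  [ 0,  0, -4]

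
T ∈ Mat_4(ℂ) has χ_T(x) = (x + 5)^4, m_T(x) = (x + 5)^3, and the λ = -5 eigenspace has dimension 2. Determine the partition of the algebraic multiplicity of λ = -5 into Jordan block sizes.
Block sizes for λ = -5: [3, 1]

Step 1 — from the characteristic polynomial, algebraic multiplicity of λ = -5 is 4. From dim ker(T − (-5)·I) = 2, there are exactly 2 Jordan blocks for λ = -5.
Step 2 — from the minimal polynomial, the factor (x + 5)^3 tells us the largest block for λ = -5 has size 3.
Step 3 — with total size 4, 2 blocks, and largest block 3, the block sizes (in nonincreasing order) are [3, 1].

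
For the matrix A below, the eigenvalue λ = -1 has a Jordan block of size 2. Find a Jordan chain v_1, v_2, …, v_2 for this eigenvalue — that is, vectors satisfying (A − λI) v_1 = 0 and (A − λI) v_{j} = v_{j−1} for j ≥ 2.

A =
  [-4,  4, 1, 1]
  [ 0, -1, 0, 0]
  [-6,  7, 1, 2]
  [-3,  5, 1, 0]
A Jordan chain for λ = -1 of length 2:
v_1 = (-3, 0, -6, -3)ᵀ
v_2 = (1, 0, 0, 0)ᵀ

Let N = A − (-1)·I. We want v_2 with N^2 v_2 = 0 but N^1 v_2 ≠ 0; then v_{j-1} := N · v_j for j = 2, …, 2.

Pick v_2 = (1, 0, 0, 0)ᵀ.
Then v_1 = N · v_2 = (-3, 0, -6, -3)ᵀ.

Sanity check: (A − (-1)·I) v_1 = (0, 0, 0, 0)ᵀ = 0. ✓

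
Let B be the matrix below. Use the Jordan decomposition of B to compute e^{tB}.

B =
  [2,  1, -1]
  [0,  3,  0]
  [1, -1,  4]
e^{tB} =
  [-t*exp(3*t) + exp(3*t), t*exp(3*t), -t*exp(3*t)]
  [0, exp(3*t), 0]
  [t*exp(3*t), -t*exp(3*t), t*exp(3*t) + exp(3*t)]

Strategy: write B = P · J · P⁻¹ where J is a Jordan canonical form, so e^{tB} = P · e^{tJ} · P⁻¹, and e^{tJ} can be computed block-by-block.

B has Jordan form
J =
  [3, 1, 0]
  [0, 3, 0]
  [0, 0, 3]
(up to reordering of blocks).

Per-block formulas:
  For a 2×2 Jordan block J_2(3): exp(t · J_2(3)) = e^(3t)·(I + t·N), where N is the 2×2 nilpotent shift.
  For a 1×1 block at λ = 3: exp(t · [3]) = [e^(3t)].

After assembling e^{tJ} and conjugating by P, we get:

e^{tB} =
  [-t*exp(3*t) + exp(3*t), t*exp(3*t), -t*exp(3*t)]
  [0, exp(3*t), 0]
  [t*exp(3*t), -t*exp(3*t), t*exp(3*t) + exp(3*t)]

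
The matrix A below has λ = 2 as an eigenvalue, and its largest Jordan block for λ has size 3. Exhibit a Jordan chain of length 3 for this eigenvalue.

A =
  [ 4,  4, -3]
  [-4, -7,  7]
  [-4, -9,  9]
A Jordan chain for λ = 2 of length 3:
v_1 = (-1, 2, 2)ᵀ
v_2 = (4, -9, -9)ᵀ
v_3 = (0, 1, 0)ᵀ

Let N = A − (2)·I. We want v_3 with N^3 v_3 = 0 but N^2 v_3 ≠ 0; then v_{j-1} := N · v_j for j = 3, …, 2.

Pick v_3 = (0, 1, 0)ᵀ.
Then v_2 = N · v_3 = (4, -9, -9)ᵀ.
Then v_1 = N · v_2 = (-1, 2, 2)ᵀ.

Sanity check: (A − (2)·I) v_1 = (0, 0, 0)ᵀ = 0. ✓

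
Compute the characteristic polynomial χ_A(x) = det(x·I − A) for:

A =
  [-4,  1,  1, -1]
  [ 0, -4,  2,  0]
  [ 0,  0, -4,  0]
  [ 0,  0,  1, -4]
x^4 + 16*x^3 + 96*x^2 + 256*x + 256

Expanding det(x·I − A) (e.g. by cofactor expansion or by noting that A is similar to its Jordan form J, which has the same characteristic polynomial as A) gives
  χ_A(x) = x^4 + 16*x^3 + 96*x^2 + 256*x + 256
which factors as (x + 4)^4. The eigenvalues (with algebraic multiplicities) are λ = -4 with multiplicity 4.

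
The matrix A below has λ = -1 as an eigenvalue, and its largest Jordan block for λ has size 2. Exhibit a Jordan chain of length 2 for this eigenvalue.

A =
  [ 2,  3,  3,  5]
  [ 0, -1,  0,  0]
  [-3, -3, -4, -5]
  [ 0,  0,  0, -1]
A Jordan chain for λ = -1 of length 2:
v_1 = (3, 0, -3, 0)ᵀ
v_2 = (1, 0, 0, 0)ᵀ

Let N = A − (-1)·I. We want v_2 with N^2 v_2 = 0 but N^1 v_2 ≠ 0; then v_{j-1} := N · v_j for j = 2, …, 2.

Pick v_2 = (1, 0, 0, 0)ᵀ.
Then v_1 = N · v_2 = (3, 0, -3, 0)ᵀ.

Sanity check: (A − (-1)·I) v_1 = (0, 0, 0, 0)ᵀ = 0. ✓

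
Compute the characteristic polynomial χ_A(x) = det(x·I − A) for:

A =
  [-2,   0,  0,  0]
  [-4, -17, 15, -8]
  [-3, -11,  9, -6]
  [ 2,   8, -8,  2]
x^4 + 8*x^3 + 24*x^2 + 32*x + 16

Expanding det(x·I − A) (e.g. by cofactor expansion or by noting that A is similar to its Jordan form J, which has the same characteristic polynomial as A) gives
  χ_A(x) = x^4 + 8*x^3 + 24*x^2 + 32*x + 16
which factors as (x + 2)^4. The eigenvalues (with algebraic multiplicities) are λ = -2 with multiplicity 4.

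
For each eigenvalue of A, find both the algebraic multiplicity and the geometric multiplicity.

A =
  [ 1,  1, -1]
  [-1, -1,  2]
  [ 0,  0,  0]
λ = 0: alg = 3, geom = 1

Step 1 — factor the characteristic polynomial to read off the algebraic multiplicities:
  χ_A(x) = x^3

Step 2 — compute geometric multiplicities via the rank-nullity identity g(λ) = n − rank(A − λI):
  rank(A − (0)·I) = 2, so dim ker(A − (0)·I) = n − 2 = 1

Summary:
  λ = 0: algebraic multiplicity = 3, geometric multiplicity = 1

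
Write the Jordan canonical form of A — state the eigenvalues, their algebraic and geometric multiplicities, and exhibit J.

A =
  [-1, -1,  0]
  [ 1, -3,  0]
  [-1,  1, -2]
J_2(-2) ⊕ J_1(-2)

The characteristic polynomial is
  det(x·I − A) = x^3 + 6*x^2 + 12*x + 8 = (x + 2)^3

Eigenvalues and multiplicities (the geometric multiplicity of λ is n − rank(A − λI), which equals the number of Jordan blocks for λ):
  λ = -2: algebraic multiplicity = 3, geometric multiplicity = 2

Determining the block sizes for each eigenvalue:
  λ = -2: 2 blocks summing to 3 forces exactly one block of size 2 and the rest size 1 → block sizes [2, 1]

Assembling the blocks gives a Jordan form
J =
  [-2,  1,  0]
  [ 0, -2,  0]
  [ 0,  0, -2]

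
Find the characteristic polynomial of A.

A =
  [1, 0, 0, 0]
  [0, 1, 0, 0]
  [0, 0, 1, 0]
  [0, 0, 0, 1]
x^4 - 4*x^3 + 6*x^2 - 4*x + 1

Expanding det(x·I − A) (e.g. by cofactor expansion or by noting that A is similar to its Jordan form J, which has the same characteristic polynomial as A) gives
  χ_A(x) = x^4 - 4*x^3 + 6*x^2 - 4*x + 1
which factors as (x - 1)^4. The eigenvalues (with algebraic multiplicities) are λ = 1 with multiplicity 4.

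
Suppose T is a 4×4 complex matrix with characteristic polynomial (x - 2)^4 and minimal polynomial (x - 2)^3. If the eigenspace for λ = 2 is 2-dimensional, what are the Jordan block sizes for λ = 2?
Block sizes for λ = 2: [3, 1]

Step 1 — from the characteristic polynomial, algebraic multiplicity of λ = 2 is 4. From dim ker(T − (2)·I) = 2, there are exactly 2 Jordan blocks for λ = 2.
Step 2 — from the minimal polynomial, the factor (x − 2)^3 tells us the largest block for λ = 2 has size 3.
Step 3 — with total size 4, 2 blocks, and largest block 3, the block sizes (in nonincreasing order) are [3, 1].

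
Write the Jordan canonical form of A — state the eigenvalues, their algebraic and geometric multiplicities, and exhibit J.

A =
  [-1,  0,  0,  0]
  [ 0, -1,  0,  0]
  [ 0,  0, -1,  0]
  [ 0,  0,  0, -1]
J_1(-1) ⊕ J_1(-1) ⊕ J_1(-1) ⊕ J_1(-1)

The characteristic polynomial is
  det(x·I − A) = x^4 + 4*x^3 + 6*x^2 + 4*x + 1 = (x + 1)^4

Eigenvalues and multiplicities (the geometric multiplicity of λ is n − rank(A − λI), which equals the number of Jordan blocks for λ):
  λ = -1: algebraic multiplicity = 4, geometric multiplicity = 4

Determining the block sizes for each eigenvalue:
  λ = -1: gm = am = 4, so every block has size 1 → block sizes [1, 1, 1, 1]

Assembling the blocks gives a Jordan form
J =
  [-1,  0,  0,  0]
  [ 0, -1,  0,  0]
  [ 0,  0, -1,  0]
  [ 0,  0,  0, -1]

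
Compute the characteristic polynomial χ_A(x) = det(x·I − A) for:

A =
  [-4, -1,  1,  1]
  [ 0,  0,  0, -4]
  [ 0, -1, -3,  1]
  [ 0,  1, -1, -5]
x^4 + 12*x^3 + 52*x^2 + 96*x + 64

Expanding det(x·I − A) (e.g. by cofactor expansion or by noting that A is similar to its Jordan form J, which has the same characteristic polynomial as A) gives
  χ_A(x) = x^4 + 12*x^3 + 52*x^2 + 96*x + 64
which factors as (x + 2)^2*(x + 4)^2. The eigenvalues (with algebraic multiplicities) are λ = -4 with multiplicity 2, λ = -2 with multiplicity 2.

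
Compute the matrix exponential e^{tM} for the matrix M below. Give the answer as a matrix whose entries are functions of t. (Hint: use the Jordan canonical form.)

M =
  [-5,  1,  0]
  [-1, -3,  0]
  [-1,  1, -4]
e^{tM} =
  [-t*exp(-4*t) + exp(-4*t), t*exp(-4*t), 0]
  [-t*exp(-4*t), t*exp(-4*t) + exp(-4*t), 0]
  [-t*exp(-4*t), t*exp(-4*t), exp(-4*t)]

Strategy: write M = P · J · P⁻¹ where J is a Jordan canonical form, so e^{tM} = P · e^{tJ} · P⁻¹, and e^{tJ} can be computed block-by-block.

M has Jordan form
J =
  [-4,  1,  0]
  [ 0, -4,  0]
  [ 0,  0, -4]
(up to reordering of blocks).

Per-block formulas:
  For a 2×2 Jordan block J_2(-4): exp(t · J_2(-4)) = e^(-4t)·(I + t·N), where N is the 2×2 nilpotent shift.
  For a 1×1 block at λ = -4: exp(t · [-4]) = [e^(-4t)].

After assembling e^{tJ} and conjugating by P, we get:

e^{tM} =
  [-t*exp(-4*t) + exp(-4*t), t*exp(-4*t), 0]
  [-t*exp(-4*t), t*exp(-4*t) + exp(-4*t), 0]
  [-t*exp(-4*t), t*exp(-4*t), exp(-4*t)]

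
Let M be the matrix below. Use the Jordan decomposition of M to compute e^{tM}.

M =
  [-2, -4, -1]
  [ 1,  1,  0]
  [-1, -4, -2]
e^{tM} =
  [-t^2*exp(-t) - t*exp(-t) + exp(-t), -4*t*exp(-t), t^2*exp(-t) - t*exp(-t)]
  [t^2*exp(-t)/2 + t*exp(-t), 2*t*exp(-t) + exp(-t), -t^2*exp(-t)/2]
  [-t^2*exp(-t) - t*exp(-t), -4*t*exp(-t), t^2*exp(-t) - t*exp(-t) + exp(-t)]

Strategy: write M = P · J · P⁻¹ where J is a Jordan canonical form, so e^{tM} = P · e^{tJ} · P⁻¹, and e^{tJ} can be computed block-by-block.

M has Jordan form
J =
  [-1,  1,  0]
  [ 0, -1,  1]
  [ 0,  0, -1]
(up to reordering of blocks).

Per-block formulas:
  For a 3×3 Jordan block J_3(-1): exp(t · J_3(-1)) = e^(-1t)·(I + t·N + (t^2/2)·N^2), where N is the 3×3 nilpotent shift.

After assembling e^{tJ} and conjugating by P, we get:

e^{tM} =
  [-t^2*exp(-t) - t*exp(-t) + exp(-t), -4*t*exp(-t), t^2*exp(-t) - t*exp(-t)]
  [t^2*exp(-t)/2 + t*exp(-t), 2*t*exp(-t) + exp(-t), -t^2*exp(-t)/2]
  [-t^2*exp(-t) - t*exp(-t), -4*t*exp(-t), t^2*exp(-t) - t*exp(-t) + exp(-t)]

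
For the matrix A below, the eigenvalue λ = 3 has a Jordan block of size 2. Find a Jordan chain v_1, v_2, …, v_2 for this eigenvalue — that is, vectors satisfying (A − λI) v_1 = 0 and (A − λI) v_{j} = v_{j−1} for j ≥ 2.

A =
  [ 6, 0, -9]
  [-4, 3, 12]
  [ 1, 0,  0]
A Jordan chain for λ = 3 of length 2:
v_1 = (3, -4, 1)ᵀ
v_2 = (1, 0, 0)ᵀ

Let N = A − (3)·I. We want v_2 with N^2 v_2 = 0 but N^1 v_2 ≠ 0; then v_{j-1} := N · v_j for j = 2, …, 2.

Pick v_2 = (1, 0, 0)ᵀ.
Then v_1 = N · v_2 = (3, -4, 1)ᵀ.

Sanity check: (A − (3)·I) v_1 = (0, 0, 0)ᵀ = 0. ✓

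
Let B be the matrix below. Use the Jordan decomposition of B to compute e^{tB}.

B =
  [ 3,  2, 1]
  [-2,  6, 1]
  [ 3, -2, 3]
e^{tB} =
  [-t*exp(4*t) + exp(4*t), 2*t*exp(4*t), t*exp(4*t)]
  [t^2*exp(4*t)/2 - 2*t*exp(4*t), -t^2*exp(4*t) + 2*t*exp(4*t) + exp(4*t), -t^2*exp(4*t)/2 + t*exp(4*t)]
  [-t^2*exp(4*t) + 3*t*exp(4*t), 2*t^2*exp(4*t) - 2*t*exp(4*t), t^2*exp(4*t) - t*exp(4*t) + exp(4*t)]

Strategy: write B = P · J · P⁻¹ where J is a Jordan canonical form, so e^{tB} = P · e^{tJ} · P⁻¹, and e^{tJ} can be computed block-by-block.

B has Jordan form
J =
  [4, 1, 0]
  [0, 4, 1]
  [0, 0, 4]
(up to reordering of blocks).

Per-block formulas:
  For a 3×3 Jordan block J_3(4): exp(t · J_3(4)) = e^(4t)·(I + t·N + (t^2/2)·N^2), where N is the 3×3 nilpotent shift.

After assembling e^{tJ} and conjugating by P, we get:

e^{tB} =
  [-t*exp(4*t) + exp(4*t), 2*t*exp(4*t), t*exp(4*t)]
  [t^2*exp(4*t)/2 - 2*t*exp(4*t), -t^2*exp(4*t) + 2*t*exp(4*t) + exp(4*t), -t^2*exp(4*t)/2 + t*exp(4*t)]
  [-t^2*exp(4*t) + 3*t*exp(4*t), 2*t^2*exp(4*t) - 2*t*exp(4*t), t^2*exp(4*t) - t*exp(4*t) + exp(4*t)]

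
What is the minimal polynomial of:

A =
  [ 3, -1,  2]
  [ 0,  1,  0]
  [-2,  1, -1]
x^2 - 2*x + 1

The characteristic polynomial is χ_A(x) = (x - 1)^3, so the eigenvalues are known. The minimal polynomial is
  m_A(x) = Π_λ (x − λ)^{k_λ}
where k_λ is the size of the *largest* Jordan block for λ (equivalently, the smallest k with (A − λI)^k v = 0 for every generalised eigenvector v of λ).

  λ = 1: largest Jordan block has size 2, contributing (x − 1)^2

So m_A(x) = (x - 1)^2 = x^2 - 2*x + 1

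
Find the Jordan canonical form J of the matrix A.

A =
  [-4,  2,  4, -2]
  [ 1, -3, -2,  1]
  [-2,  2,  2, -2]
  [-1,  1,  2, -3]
J_2(-2) ⊕ J_1(-2) ⊕ J_1(-2)

The characteristic polynomial is
  det(x·I − A) = x^4 + 8*x^3 + 24*x^2 + 32*x + 16 = (x + 2)^4

Eigenvalues and multiplicities (the geometric multiplicity of λ is n − rank(A − λI), which equals the number of Jordan blocks for λ):
  λ = -2: algebraic multiplicity = 4, geometric multiplicity = 3

Determining the block sizes for each eigenvalue:
  λ = -2: 3 blocks summing to 4 forces exactly one block of size 2 and the rest size 1 → block sizes [2, 1, 1]

Assembling the blocks gives a Jordan form
J =
  [-2,  1,  0,  0]
  [ 0, -2,  0,  0]
  [ 0,  0, -2,  0]
  [ 0,  0,  0, -2]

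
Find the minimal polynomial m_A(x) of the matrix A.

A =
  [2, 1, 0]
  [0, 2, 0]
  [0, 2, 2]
x^2 - 4*x + 4

The characteristic polynomial is χ_A(x) = (x - 2)^3, so the eigenvalues are known. The minimal polynomial is
  m_A(x) = Π_λ (x − λ)^{k_λ}
where k_λ is the size of the *largest* Jordan block for λ (equivalently, the smallest k with (A − λI)^k v = 0 for every generalised eigenvector v of λ).

  λ = 2: largest Jordan block has size 2, contributing (x − 2)^2

So m_A(x) = (x - 2)^2 = x^2 - 4*x + 4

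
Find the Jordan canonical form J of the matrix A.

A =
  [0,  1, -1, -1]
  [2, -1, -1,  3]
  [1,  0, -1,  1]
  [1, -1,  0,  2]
J_2(0) ⊕ J_2(0)

The characteristic polynomial is
  det(x·I − A) = x^4

Eigenvalues and multiplicities (the geometric multiplicity of λ is n − rank(A − λI), which equals the number of Jordan blocks for λ):
  λ = 0: algebraic multiplicity = 4, geometric multiplicity = 2

Determining the block sizes for each eigenvalue:
  λ = 0: with am = 4 and gm = 2, the partition is not yet determined (e.g. several partitions of 4 into 2 parts exist). Let N = A − (0)·I. Computing rank(N^1) = 2, rank(N^2) = 0; the number of blocks of size ≥ j is rank(N^{j−1}) − rank(N^j), giving [2, 2]. So we have 2 block(s) of size 2 → block sizes [2, 2]

Assembling the blocks gives a Jordan form
J =
  [0, 1, 0, 0]
  [0, 0, 0, 0]
  [0, 0, 0, 1]
  [0, 0, 0, 0]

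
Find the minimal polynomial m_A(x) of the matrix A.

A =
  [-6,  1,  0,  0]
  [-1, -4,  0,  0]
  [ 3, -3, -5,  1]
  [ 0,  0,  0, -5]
x^2 + 10*x + 25

The characteristic polynomial is χ_A(x) = (x + 5)^4, so the eigenvalues are known. The minimal polynomial is
  m_A(x) = Π_λ (x − λ)^{k_λ}
where k_λ is the size of the *largest* Jordan block for λ (equivalently, the smallest k with (A − λI)^k v = 0 for every generalised eigenvector v of λ).

  λ = -5: largest Jordan block has size 2, contributing (x + 5)^2

So m_A(x) = (x + 5)^2 = x^2 + 10*x + 25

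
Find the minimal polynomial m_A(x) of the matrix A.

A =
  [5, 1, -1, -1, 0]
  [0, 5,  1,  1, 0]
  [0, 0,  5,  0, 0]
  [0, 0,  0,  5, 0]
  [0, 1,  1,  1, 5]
x^3 - 15*x^2 + 75*x - 125

The characteristic polynomial is χ_A(x) = (x - 5)^5, so the eigenvalues are known. The minimal polynomial is
  m_A(x) = Π_λ (x − λ)^{k_λ}
where k_λ is the size of the *largest* Jordan block for λ (equivalently, the smallest k with (A − λI)^k v = 0 for every generalised eigenvector v of λ).

  λ = 5: largest Jordan block has size 3, contributing (x − 5)^3

So m_A(x) = (x - 5)^3 = x^3 - 15*x^2 + 75*x - 125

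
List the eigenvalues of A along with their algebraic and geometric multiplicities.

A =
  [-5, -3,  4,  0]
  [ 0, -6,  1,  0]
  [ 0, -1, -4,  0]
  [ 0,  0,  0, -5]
λ = -5: alg = 4, geom = 2

Step 1 — factor the characteristic polynomial to read off the algebraic multiplicities:
  χ_A(x) = (x + 5)^4

Step 2 — compute geometric multiplicities via the rank-nullity identity g(λ) = n − rank(A − λI):
  rank(A − (-5)·I) = 2, so dim ker(A − (-5)·I) = n − 2 = 2

Summary:
  λ = -5: algebraic multiplicity = 4, geometric multiplicity = 2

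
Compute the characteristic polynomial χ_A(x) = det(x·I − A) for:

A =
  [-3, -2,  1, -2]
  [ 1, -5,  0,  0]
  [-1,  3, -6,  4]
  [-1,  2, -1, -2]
x^4 + 16*x^3 + 96*x^2 + 256*x + 256

Expanding det(x·I − A) (e.g. by cofactor expansion or by noting that A is similar to its Jordan form J, which has the same characteristic polynomial as A) gives
  χ_A(x) = x^4 + 16*x^3 + 96*x^2 + 256*x + 256
which factors as (x + 4)^4. The eigenvalues (with algebraic multiplicities) are λ = -4 with multiplicity 4.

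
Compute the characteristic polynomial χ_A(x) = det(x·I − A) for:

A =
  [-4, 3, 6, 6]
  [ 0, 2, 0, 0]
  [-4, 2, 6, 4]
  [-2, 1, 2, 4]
x^4 - 8*x^3 + 24*x^2 - 32*x + 16

Expanding det(x·I − A) (e.g. by cofactor expansion or by noting that A is similar to its Jordan form J, which has the same characteristic polynomial as A) gives
  χ_A(x) = x^4 - 8*x^3 + 24*x^2 - 32*x + 16
which factors as (x - 2)^4. The eigenvalues (with algebraic multiplicities) are λ = 2 with multiplicity 4.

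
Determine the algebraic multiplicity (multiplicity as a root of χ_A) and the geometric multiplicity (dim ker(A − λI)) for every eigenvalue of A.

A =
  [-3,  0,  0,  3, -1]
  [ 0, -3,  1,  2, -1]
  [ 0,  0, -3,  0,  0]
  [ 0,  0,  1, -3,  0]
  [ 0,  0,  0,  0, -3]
λ = -3: alg = 5, geom = 2

Step 1 — factor the characteristic polynomial to read off the algebraic multiplicities:
  χ_A(x) = (x + 3)^5

Step 2 — compute geometric multiplicities via the rank-nullity identity g(λ) = n − rank(A − λI):
  rank(A − (-3)·I) = 3, so dim ker(A − (-3)·I) = n − 3 = 2

Summary:
  λ = -3: algebraic multiplicity = 5, geometric multiplicity = 2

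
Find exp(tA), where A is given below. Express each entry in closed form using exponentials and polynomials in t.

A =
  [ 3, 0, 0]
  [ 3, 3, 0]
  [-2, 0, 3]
e^{tA} =
  [exp(3*t), 0, 0]
  [3*t*exp(3*t), exp(3*t), 0]
  [-2*t*exp(3*t), 0, exp(3*t)]

Strategy: write A = P · J · P⁻¹ where J is a Jordan canonical form, so e^{tA} = P · e^{tJ} · P⁻¹, and e^{tJ} can be computed block-by-block.

A has Jordan form
J =
  [3, 1, 0]
  [0, 3, 0]
  [0, 0, 3]
(up to reordering of blocks).

Per-block formulas:
  For a 2×2 Jordan block J_2(3): exp(t · J_2(3)) = e^(3t)·(I + t·N), where N is the 2×2 nilpotent shift.
  For a 1×1 block at λ = 3: exp(t · [3]) = [e^(3t)].

After assembling e^{tJ} and conjugating by P, we get:

e^{tA} =
  [exp(3*t), 0, 0]
  [3*t*exp(3*t), exp(3*t), 0]
  [-2*t*exp(3*t), 0, exp(3*t)]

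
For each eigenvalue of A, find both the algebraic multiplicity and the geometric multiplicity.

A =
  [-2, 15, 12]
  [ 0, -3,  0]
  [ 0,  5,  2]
λ = -3: alg = 1, geom = 1; λ = -2: alg = 1, geom = 1; λ = 2: alg = 1, geom = 1

Step 1 — factor the characteristic polynomial to read off the algebraic multiplicities:
  χ_A(x) = (x - 2)*(x + 2)*(x + 3)

Step 2 — compute geometric multiplicities via the rank-nullity identity g(λ) = n − rank(A − λI):
  rank(A − (-3)·I) = 2, so dim ker(A − (-3)·I) = n − 2 = 1
  rank(A − (-2)·I) = 2, so dim ker(A − (-2)·I) = n − 2 = 1
  rank(A − (2)·I) = 2, so dim ker(A − (2)·I) = n − 2 = 1

Summary:
  λ = -3: algebraic multiplicity = 1, geometric multiplicity = 1
  λ = -2: algebraic multiplicity = 1, geometric multiplicity = 1
  λ = 2: algebraic multiplicity = 1, geometric multiplicity = 1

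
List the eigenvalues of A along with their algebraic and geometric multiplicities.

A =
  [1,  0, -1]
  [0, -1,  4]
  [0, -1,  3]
λ = 1: alg = 3, geom = 1

Step 1 — factor the characteristic polynomial to read off the algebraic multiplicities:
  χ_A(x) = (x - 1)^3

Step 2 — compute geometric multiplicities via the rank-nullity identity g(λ) = n − rank(A − λI):
  rank(A − (1)·I) = 2, so dim ker(A − (1)·I) = n − 2 = 1

Summary:
  λ = 1: algebraic multiplicity = 3, geometric multiplicity = 1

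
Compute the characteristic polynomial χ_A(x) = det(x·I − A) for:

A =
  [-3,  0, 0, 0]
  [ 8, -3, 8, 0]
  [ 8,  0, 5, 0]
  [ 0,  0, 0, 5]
x^4 - 4*x^3 - 26*x^2 + 60*x + 225

Expanding det(x·I − A) (e.g. by cofactor expansion or by noting that A is similar to its Jordan form J, which has the same characteristic polynomial as A) gives
  χ_A(x) = x^4 - 4*x^3 - 26*x^2 + 60*x + 225
which factors as (x - 5)^2*(x + 3)^2. The eigenvalues (with algebraic multiplicities) are λ = -3 with multiplicity 2, λ = 5 with multiplicity 2.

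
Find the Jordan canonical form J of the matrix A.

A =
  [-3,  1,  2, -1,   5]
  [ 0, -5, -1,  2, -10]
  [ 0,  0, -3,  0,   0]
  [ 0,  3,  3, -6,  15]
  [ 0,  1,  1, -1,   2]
J_3(-3) ⊕ J_1(-3) ⊕ J_1(-3)

The characteristic polynomial is
  det(x·I − A) = x^5 + 15*x^4 + 90*x^3 + 270*x^2 + 405*x + 243 = (x + 3)^5

Eigenvalues and multiplicities (the geometric multiplicity of λ is n − rank(A − λI), which equals the number of Jordan blocks for λ):
  λ = -3: algebraic multiplicity = 5, geometric multiplicity = 3

Determining the block sizes for each eigenvalue:
  λ = -3: with am = 5 and gm = 3, the partition is not yet determined (e.g. several partitions of 5 into 3 parts exist). Let N = A − (-3)·I. Computing rank(N^1) = 2, rank(N^2) = 1, rank(N^3) = 0; the number of blocks of size ≥ j is rank(N^{j−1}) − rank(N^j), giving [3, 1, 1]. So we have 1 block(s) of size 3, 2 block(s) of size 1 → block sizes [3, 1, 1]

Assembling the blocks gives a Jordan form
J =
  [-3,  1,  0,  0,  0]
  [ 0, -3,  1,  0,  0]
  [ 0,  0, -3,  0,  0]
  [ 0,  0,  0, -3,  0]
  [ 0,  0,  0,  0, -3]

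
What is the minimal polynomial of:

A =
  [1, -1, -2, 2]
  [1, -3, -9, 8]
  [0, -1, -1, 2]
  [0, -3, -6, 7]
x^3 - 3*x^2 + 3*x - 1

The characteristic polynomial is χ_A(x) = (x - 1)^4, so the eigenvalues are known. The minimal polynomial is
  m_A(x) = Π_λ (x − λ)^{k_λ}
where k_λ is the size of the *largest* Jordan block for λ (equivalently, the smallest k with (A − λI)^k v = 0 for every generalised eigenvector v of λ).

  λ = 1: largest Jordan block has size 3, contributing (x − 1)^3

So m_A(x) = (x - 1)^3 = x^3 - 3*x^2 + 3*x - 1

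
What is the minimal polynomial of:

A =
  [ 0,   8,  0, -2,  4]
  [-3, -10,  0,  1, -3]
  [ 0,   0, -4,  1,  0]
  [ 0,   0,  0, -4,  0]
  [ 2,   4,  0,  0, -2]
x^2 + 8*x + 16

The characteristic polynomial is χ_A(x) = (x + 4)^5, so the eigenvalues are known. The minimal polynomial is
  m_A(x) = Π_λ (x − λ)^{k_λ}
where k_λ is the size of the *largest* Jordan block for λ (equivalently, the smallest k with (A − λI)^k v = 0 for every generalised eigenvector v of λ).

  λ = -4: largest Jordan block has size 2, contributing (x + 4)^2

So m_A(x) = (x + 4)^2 = x^2 + 8*x + 16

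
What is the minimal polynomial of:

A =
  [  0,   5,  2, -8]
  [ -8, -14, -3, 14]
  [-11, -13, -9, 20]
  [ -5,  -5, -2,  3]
x^3 + 15*x^2 + 75*x + 125

The characteristic polynomial is χ_A(x) = (x + 5)^4, so the eigenvalues are known. The minimal polynomial is
  m_A(x) = Π_λ (x − λ)^{k_λ}
where k_λ is the size of the *largest* Jordan block for λ (equivalently, the smallest k with (A − λI)^k v = 0 for every generalised eigenvector v of λ).

  λ = -5: largest Jordan block has size 3, contributing (x + 5)^3

So m_A(x) = (x + 5)^3 = x^3 + 15*x^2 + 75*x + 125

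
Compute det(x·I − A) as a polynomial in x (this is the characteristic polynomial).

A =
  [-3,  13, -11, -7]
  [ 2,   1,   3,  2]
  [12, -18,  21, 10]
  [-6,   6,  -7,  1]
x^4 - 20*x^3 + 150*x^2 - 500*x + 625

Expanding det(x·I − A) (e.g. by cofactor expansion or by noting that A is similar to its Jordan form J, which has the same characteristic polynomial as A) gives
  χ_A(x) = x^4 - 20*x^3 + 150*x^2 - 500*x + 625
which factors as (x - 5)^4. The eigenvalues (with algebraic multiplicities) are λ = 5 with multiplicity 4.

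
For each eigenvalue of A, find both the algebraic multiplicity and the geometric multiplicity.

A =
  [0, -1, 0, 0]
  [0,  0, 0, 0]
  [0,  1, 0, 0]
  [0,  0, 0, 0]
λ = 0: alg = 4, geom = 3

Step 1 — factor the characteristic polynomial to read off the algebraic multiplicities:
  χ_A(x) = x^4

Step 2 — compute geometric multiplicities via the rank-nullity identity g(λ) = n − rank(A − λI):
  rank(A − (0)·I) = 1, so dim ker(A − (0)·I) = n − 1 = 3

Summary:
  λ = 0: algebraic multiplicity = 4, geometric multiplicity = 3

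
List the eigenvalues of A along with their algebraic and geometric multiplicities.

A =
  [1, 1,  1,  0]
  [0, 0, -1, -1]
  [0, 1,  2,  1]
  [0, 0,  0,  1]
λ = 1: alg = 4, geom = 2

Step 1 — factor the characteristic polynomial to read off the algebraic multiplicities:
  χ_A(x) = (x - 1)^4

Step 2 — compute geometric multiplicities via the rank-nullity identity g(λ) = n − rank(A − λI):
  rank(A − (1)·I) = 2, so dim ker(A − (1)·I) = n − 2 = 2

Summary:
  λ = 1: algebraic multiplicity = 4, geometric multiplicity = 2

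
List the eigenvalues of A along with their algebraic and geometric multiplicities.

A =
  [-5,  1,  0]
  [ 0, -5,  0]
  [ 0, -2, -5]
λ = -5: alg = 3, geom = 2

Step 1 — factor the characteristic polynomial to read off the algebraic multiplicities:
  χ_A(x) = (x + 5)^3

Step 2 — compute geometric multiplicities via the rank-nullity identity g(λ) = n − rank(A − λI):
  rank(A − (-5)·I) = 1, so dim ker(A − (-5)·I) = n − 1 = 2

Summary:
  λ = -5: algebraic multiplicity = 3, geometric multiplicity = 2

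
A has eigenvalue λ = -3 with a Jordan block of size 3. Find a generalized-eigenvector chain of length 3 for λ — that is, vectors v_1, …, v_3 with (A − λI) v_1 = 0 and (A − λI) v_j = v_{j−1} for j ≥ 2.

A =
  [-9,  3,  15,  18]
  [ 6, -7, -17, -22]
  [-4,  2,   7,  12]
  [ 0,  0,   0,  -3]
A Jordan chain for λ = -3 of length 3:
v_1 = (-6, 8, -4, 0)ᵀ
v_2 = (-6, 6, -4, 0)ᵀ
v_3 = (1, 0, 0, 0)ᵀ

Let N = A − (-3)·I. We want v_3 with N^3 v_3 = 0 but N^2 v_3 ≠ 0; then v_{j-1} := N · v_j for j = 3, …, 2.

Pick v_3 = (1, 0, 0, 0)ᵀ.
Then v_2 = N · v_3 = (-6, 6, -4, 0)ᵀ.
Then v_1 = N · v_2 = (-6, 8, -4, 0)ᵀ.

Sanity check: (A − (-3)·I) v_1 = (0, 0, 0, 0)ᵀ = 0. ✓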